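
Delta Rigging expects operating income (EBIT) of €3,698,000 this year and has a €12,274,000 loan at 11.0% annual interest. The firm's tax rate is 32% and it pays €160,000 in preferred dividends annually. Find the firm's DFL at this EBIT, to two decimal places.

Interest = €1,350,140.00.
Pre-tax preferred-dividend burden = €160,000 ÷ (1 − 0.32) = €235,294.12.
DFL = EBIT ÷ [EBIT − I − D_p/(1−t)] = €3,698,000 ÷ [€3,698,000 − €1,350,140.00 − €235,294.12] = €3,698,000 ÷ €2,112,565.88 = 1.7505.

1.75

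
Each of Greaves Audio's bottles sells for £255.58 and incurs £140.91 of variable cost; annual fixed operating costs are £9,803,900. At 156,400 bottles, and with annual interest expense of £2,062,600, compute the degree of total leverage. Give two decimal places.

At 156,400 units, contribution = 156,400 × £114.67 = £17,934,388.00.
Operating income = contribution − fixed costs = £17,934,388.00 − £9,803,900 = £8,130,488.00. Interest = £2,062,600.00.
DOL = £17,934,388.00 ÷ £8,130,488.00 = 2.2058; DFL = £8,130,488.00 ÷ £6,067,888.00 = 1.3399.
Combined leverage = 2.2058 × 1.3399 = 2.9556.

2.96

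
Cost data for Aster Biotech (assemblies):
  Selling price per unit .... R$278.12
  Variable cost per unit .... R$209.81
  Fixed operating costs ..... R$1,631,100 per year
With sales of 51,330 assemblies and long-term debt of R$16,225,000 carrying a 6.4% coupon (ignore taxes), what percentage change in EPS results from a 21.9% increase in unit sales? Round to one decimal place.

+91.8%

At 51,330 units, contribution = 51,330 × R$68.31 = R$3,506,352.30.
Subtracting fixed costs: EBIT = R$3,506,352.30 − R$1,631,100 = R$1,875,252.30.
After interest of R$1,038,400.00, pre-tax earnings = R$836,852.30.
Degree of combined leverage = contribution ÷ (EBIT − I) = R$3,506,352.30 ÷ R$836,852.30 = 4.1899.
%ΔEPS = DCL × %ΔSales = 4.1899 × +21.9% = +91.8%.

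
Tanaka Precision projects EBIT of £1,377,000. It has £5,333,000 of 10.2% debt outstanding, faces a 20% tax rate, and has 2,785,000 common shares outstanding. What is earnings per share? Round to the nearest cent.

£0.24

Pre-tax income = £1,377,000 − £543,966.00 = £833,034.00.
Net income = £833,034.00 × (1 − 0.20) = £666,427.20.
EPS = £666,427.20 ÷ 2,785,000 = £0.24.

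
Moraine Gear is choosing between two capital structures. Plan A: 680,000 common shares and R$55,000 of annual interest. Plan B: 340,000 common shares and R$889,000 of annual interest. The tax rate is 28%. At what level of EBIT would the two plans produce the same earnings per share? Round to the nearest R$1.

At indifference, (EBIT − 55,000)(1 − t)/680,000 = (EBIT − 889,000)(1 − t)/340,000.
Cancelling (1 − t) and cross-multiplying: 340,000·(EBIT − 55,000) = 680,000·(EBIT − 889,000).
EBIT × (680,000 − 340,000) = 889,000 × 680,000 − 55,000 × 340,000 = 585,820,000,000, so EBIT = 585,820,000,000 ÷ 340,000 = 1,723,000.00.

R$1,723,000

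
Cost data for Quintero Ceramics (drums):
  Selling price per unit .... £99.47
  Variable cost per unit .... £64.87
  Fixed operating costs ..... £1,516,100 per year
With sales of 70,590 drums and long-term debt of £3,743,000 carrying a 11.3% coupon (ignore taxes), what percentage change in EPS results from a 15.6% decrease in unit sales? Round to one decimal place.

-75.7%

Total contribution margin = 70,590 × £34.60 = £2,442,414.00.
EBIT = £2,442,414.00 − £1,516,100 = £926,314.00.
Interest = £422,959.00, so EBIT − I = £503,355.00.
Degree of combined leverage = contribution ÷ (EBIT − I) = £2,442,414.00 ÷ £503,355.00 = 4.8523.
%ΔEPS = DCL × %ΔSales = 4.8523 × -15.6% = -75.7%.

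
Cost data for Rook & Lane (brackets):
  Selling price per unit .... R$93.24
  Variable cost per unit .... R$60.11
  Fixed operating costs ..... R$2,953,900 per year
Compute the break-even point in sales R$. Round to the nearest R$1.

R$8,313,361

Contribution margin per unit = R$93.24 − R$60.11 = R$33.13, a CM ratio of R$33.13 ÷ R$93.24 = 0.3553.
Break-even revenue = fixed costs × price ÷ CM = R$2,953,900 × R$93.24 ÷ R$33.13 = R$8,313,361.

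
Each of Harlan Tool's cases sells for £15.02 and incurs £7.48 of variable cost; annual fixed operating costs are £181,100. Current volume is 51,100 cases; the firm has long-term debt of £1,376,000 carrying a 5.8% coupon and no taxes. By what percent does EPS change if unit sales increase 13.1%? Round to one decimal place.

+40.6%

At 51,100 units, contribution = 51,100 × £7.54 = £385,294.00.
Subtracting fixed costs: EBIT = £385,294.00 − £181,100 = £204,194.00.
After interest of £79,808.00, pre-tax earnings = £124,386.00.
DCL = total CM / (EBIT − I) = £385,294.00 / £124,386.00 = 3.0976.
EPS therefore changes by 3.0976 × (+13.1%) = +40.6%.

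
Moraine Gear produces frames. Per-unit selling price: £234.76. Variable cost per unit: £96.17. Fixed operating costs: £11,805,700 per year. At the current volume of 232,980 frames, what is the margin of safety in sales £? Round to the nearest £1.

£34,696,505

Each unit contributes £234.76 − £96.17 = £138.59. Break-even units = £11,805,700 ÷ £138.59 = 85,184.36; break-even revenue = 85,184.36 × £234.76 = £19,997,879.59.
Current sales = 232,980 × £234.76 = £54,694,384.80.
Margin of safety = £54,694,384.80 − £19,997,879.59 = £34,696,505.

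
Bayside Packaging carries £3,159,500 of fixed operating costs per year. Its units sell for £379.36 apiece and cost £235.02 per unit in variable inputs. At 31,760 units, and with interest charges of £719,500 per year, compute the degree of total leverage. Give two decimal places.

6.50

At 31,760 units, contribution = 31,760 × £144.34 = £4,584,238.40.
Operating income = contribution − fixed costs = £4,584,238.40 − £3,159,500 = £1,424,738.40. Interest = £719,500.00, so EBIT − I = £705,238.40.
Degree of total leverage = total CM / (EBIT − interest) = £4,584,238.40 / £705,238.40 = 6.5003.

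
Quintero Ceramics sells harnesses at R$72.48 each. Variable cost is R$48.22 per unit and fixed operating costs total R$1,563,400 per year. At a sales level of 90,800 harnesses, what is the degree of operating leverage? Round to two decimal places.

At 90,800 units, contribution = 90,800 × R$24.26 = R$2,202,808.00.
Operating income = contribution − fixed costs = R$2,202,808.00 − R$1,563,400 = R$639,408.00.
So DOL = total CM / EBIT = R$2,202,808.00 / R$639,408.00 = 3.4451.

3.45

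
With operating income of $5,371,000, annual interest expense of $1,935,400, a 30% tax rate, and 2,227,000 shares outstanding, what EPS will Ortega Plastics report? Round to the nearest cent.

$1.08

Pre-tax income = $5,371,000 − $1,935,400.00 = $3,435,600.00.
After tax at 30%: net income = $3,435,600.00 × 0.70 = $2,404,920.00.
Per share: $2,404,920.00 / 2,227,000 shares = $1.08.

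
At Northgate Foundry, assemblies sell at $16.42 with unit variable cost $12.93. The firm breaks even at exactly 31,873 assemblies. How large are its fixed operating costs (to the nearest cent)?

$111,236.77

Contribution margin per unit = $16.42 − $12.93 = $3.49.
Fixed costs = break-even units × CM = 31,873 × $3.49 = $111,236.77.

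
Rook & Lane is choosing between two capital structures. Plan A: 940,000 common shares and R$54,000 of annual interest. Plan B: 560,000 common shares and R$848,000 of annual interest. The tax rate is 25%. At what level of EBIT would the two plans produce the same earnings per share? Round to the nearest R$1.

R$2,018,105

At indifference, (EBIT − 54,000)(1 − t)/940,000 = (EBIT − 848,000)(1 − t)/560,000.
The (1 − t) factor cancels: (EBIT − 54,000) × 560,000 = (EBIT − 848,000) × 940,000.
EBIT × (940,000 − 560,000) = 848,000 × 940,000 − 54,000 × 560,000 = 766,880,000,000, so EBIT = 766,880,000,000 ÷ 380,000 = 2,018,105.26.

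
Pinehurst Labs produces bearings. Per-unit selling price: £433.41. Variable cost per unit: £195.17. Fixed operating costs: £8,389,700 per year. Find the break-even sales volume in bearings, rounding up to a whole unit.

35,216 bearings

Contribution margin per unit = £433.41 − £195.17 = £238.24.
Break-even volume = fixed costs ÷ CM per unit = £8,389,700 ÷ £238.24 = 35,215.33, so 35,216 bearings.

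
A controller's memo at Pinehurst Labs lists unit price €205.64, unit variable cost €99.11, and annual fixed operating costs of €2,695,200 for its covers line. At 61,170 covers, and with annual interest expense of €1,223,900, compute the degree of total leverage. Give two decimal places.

2.51

Contribution at this volume is 61,170 × €106.53 = €6,516,440.10.
EBIT = €6,516,440.10 − €2,695,200 = €3,821,240.10. Interest = €1,223,900.00, so EBIT − I = €2,597,340.10.
Degree of total leverage = total CM / (EBIT − interest) = €6,516,440.10 / €2,597,340.10 = 2.5089.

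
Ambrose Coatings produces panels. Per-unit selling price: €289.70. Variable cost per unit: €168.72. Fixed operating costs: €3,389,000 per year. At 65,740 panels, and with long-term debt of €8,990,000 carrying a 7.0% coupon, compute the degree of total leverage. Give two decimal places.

Total contribution margin = 65,740 × €120.98 = €7,953,225.20.
EBIT = €7,953,225.20 − €3,389,000 = €4,564,225.20. Interest = €629,300.00.
DOL = €7,953,225.20 ÷ €4,564,225.20 = 1.7425; DFL = €4,564,225.20 ÷ €3,934,925.20 = 1.1599.
Combined leverage = 1.7425 × 1.1599 = 2.0211.

2.02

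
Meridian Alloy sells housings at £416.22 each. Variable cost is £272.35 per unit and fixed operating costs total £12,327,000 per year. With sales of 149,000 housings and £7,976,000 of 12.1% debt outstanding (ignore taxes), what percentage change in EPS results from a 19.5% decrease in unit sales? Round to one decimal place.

-51.3%

At 149,000 units, contribution = 149,000 × £143.87 = £21,436,630.00.
Subtracting fixed costs: EBIT = £21,436,630.00 − £12,327,000 = £9,109,630.00.
After interest of £965,096.00, pre-tax earnings = £8,144,534.00.
DCL = total CM / (EBIT − I) = £21,436,630.00 / £8,144,534.00 = 2.6320.
%ΔEPS = DCL × %ΔSales = 2.6320 × -19.5% = -51.3%.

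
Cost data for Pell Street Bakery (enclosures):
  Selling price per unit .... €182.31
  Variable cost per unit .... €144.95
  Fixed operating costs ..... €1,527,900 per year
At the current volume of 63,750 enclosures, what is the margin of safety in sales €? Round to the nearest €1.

Each unit contributes €182.31 − €144.95 = €37.36. Break-even units = €1,527,900 ÷ €37.36 = 40,896.68; break-even revenue = 40,896.68 × €182.31 = €7,455,873.90.
Actual sales revenue = 63,750 × €182.31 = €11,622,262.50.
Margin of safety = €11,622,262.50 − €7,455,873.90 = €4,166,389.

€4,166,389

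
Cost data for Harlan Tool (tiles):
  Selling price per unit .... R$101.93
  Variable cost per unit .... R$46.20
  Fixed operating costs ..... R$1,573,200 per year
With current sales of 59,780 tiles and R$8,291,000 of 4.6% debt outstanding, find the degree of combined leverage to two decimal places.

Total contribution margin = 59,780 × R$55.73 = R$3,331,539.40.
EBIT = R$3,331,539.40 − R$1,573,200 = R$1,758,339.40. Interest = R$381,386.00.
DOL = R$3,331,539.40 ÷ R$1,758,339.40 = 1.8947; DFL = R$1,758,339.40 ÷ R$1,376,953.40 = 1.2770.
Combined leverage = 1.8947 × 1.2770 = 2.4195.

2.42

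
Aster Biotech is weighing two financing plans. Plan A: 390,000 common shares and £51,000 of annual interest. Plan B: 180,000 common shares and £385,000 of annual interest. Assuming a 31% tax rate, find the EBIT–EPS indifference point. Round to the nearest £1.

Set EPS_A = EPS_B: (EBIT − £51,000)(1 − 0.31) ÷ 390,000 = (EBIT − £385,000)(1 − 0.31) ÷ 180,000.
The (1 − t) factor cancels: (EBIT − 51,000) × 180,000 = (EBIT − 385,000) × 390,000.
EBIT × (390,000 − 180,000) = 385,000 × 390,000 − 51,000 × 180,000 = 140,970,000,000, so EBIT = 140,970,000,000 ÷ 210,000 = 671,285.71.

£671,286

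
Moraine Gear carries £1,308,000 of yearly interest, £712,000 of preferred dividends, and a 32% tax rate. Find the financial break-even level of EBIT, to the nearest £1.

£2,355,059

Grossing the preferred dividend up to pre-tax terms: £712,000 / (1 − 0.32) = £1,047,058.82.
Financial break-even EBIT = interest + D_p ÷ (1 − t) = £1,308,000 + £1,047,058.82 = £2,355,058.82.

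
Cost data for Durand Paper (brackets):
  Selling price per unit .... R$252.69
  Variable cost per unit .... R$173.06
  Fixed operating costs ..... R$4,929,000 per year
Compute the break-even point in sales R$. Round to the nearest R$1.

R$15,641,203

Contribution margin per unit = R$252.69 − R$173.06 = R$79.63, a CM ratio of R$79.63 ÷ R$252.69 = 0.3151.
Break-even sales = FC ÷ CM ratio = R$4,929,000 × R$252.69 / R$79.63 = R$15,641,203.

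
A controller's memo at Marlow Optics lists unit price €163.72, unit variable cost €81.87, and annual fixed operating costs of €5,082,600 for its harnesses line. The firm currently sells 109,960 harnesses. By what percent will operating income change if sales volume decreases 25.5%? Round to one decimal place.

-58.6%

At 109,960 units, contribution = 109,960 × €81.85 = €9,000,226.00.
Subtracting fixed costs: EBIT = €9,000,226.00 − €5,082,600 = €3,917,626.00.
DOL = contribution ÷ EBIT = €9,000,226.00 ÷ €3,917,626.00 = 2.2974.
So EBIT moves 2.2974 × (-25.5%) = -58.6%.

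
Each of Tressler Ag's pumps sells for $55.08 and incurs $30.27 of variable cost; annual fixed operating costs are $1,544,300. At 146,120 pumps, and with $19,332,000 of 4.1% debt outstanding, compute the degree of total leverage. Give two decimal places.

2.81

At 146,120 units, contribution = 146,120 × $24.81 = $3,625,237.20.
EBIT = $3,625,237.20 − $1,544,300 = $2,080,937.20. Interest = $792,612.00, so EBIT − I = $1,288,325.20.
Degree of total leverage = total CM / (EBIT − interest) = $3,625,237.20 / $1,288,325.20 = 2.8139.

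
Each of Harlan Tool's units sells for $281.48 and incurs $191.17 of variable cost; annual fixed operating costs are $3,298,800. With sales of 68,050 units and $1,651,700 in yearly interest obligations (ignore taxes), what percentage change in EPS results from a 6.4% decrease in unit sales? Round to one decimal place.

Contribution at this volume is 68,050 × $90.31 = $6,145,595.50.
Subtracting fixed costs: EBIT = $6,145,595.50 − $3,298,800 = $2,846,795.50.
After interest of $1,651,700.00, pre-tax earnings = $1,195,095.50.
DCL = total CM / (EBIT − I) = $6,145,595.50 / $1,195,095.50 = 5.1423.
EPS therefore changes by 5.1423 × (-6.4%) = -32.9%.

-32.9%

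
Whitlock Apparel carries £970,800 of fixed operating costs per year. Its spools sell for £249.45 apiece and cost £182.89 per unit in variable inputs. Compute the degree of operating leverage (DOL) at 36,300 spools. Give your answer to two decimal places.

1.67

Contribution at this volume is 36,300 × £66.56 = £2,416,128.00.
Subtracting fixed costs: EBIT = £2,416,128.00 − £970,800 = £1,445,328.00.
Degree of operating leverage = £2,416,128.00 / £1,445,328.00 = 1.6717.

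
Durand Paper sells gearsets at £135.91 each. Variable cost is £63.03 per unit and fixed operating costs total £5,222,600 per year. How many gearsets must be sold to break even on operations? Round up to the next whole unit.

71,661 gearsets

Contribution margin per unit = £135.91 − £63.03 = £72.88.
Units to break even: £5,222,600 ÷ £72.88 = 71,660.26, rounded up to 71,661.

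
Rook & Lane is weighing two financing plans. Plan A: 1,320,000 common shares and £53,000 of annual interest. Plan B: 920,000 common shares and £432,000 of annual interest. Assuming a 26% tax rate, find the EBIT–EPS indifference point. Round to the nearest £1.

£1,303,700

Set EPS_A = EPS_B: (EBIT − £53,000)(1 − 0.26) ÷ 1,320,000 = (EBIT − £432,000)(1 − 0.26) ÷ 920,000.
Cancelling (1 − t) and cross-multiplying: 920,000·(EBIT − 53,000) = 1,320,000·(EBIT − 432,000).
Solving, EBIT = (432,000·1,320,000 − 53,000·920,000) / (1,320,000 − 920,000) = 521,480,000,000 / 400,000 = 1,303,700.00.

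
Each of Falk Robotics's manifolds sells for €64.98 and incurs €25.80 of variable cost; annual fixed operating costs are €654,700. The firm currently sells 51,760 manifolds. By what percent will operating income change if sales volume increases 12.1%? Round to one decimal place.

+17.9%

Contribution at this volume is 51,760 × €39.18 = €2,027,956.80.
Subtracting fixed costs: EBIT = €2,027,956.80 − €654,700 = €1,373,256.80.
So DOL = total CM / EBIT = €2,027,956.80 / €1,373,256.80 = 1.4767.
So EBIT moves 1.4767 × (+12.1%) = +17.9%.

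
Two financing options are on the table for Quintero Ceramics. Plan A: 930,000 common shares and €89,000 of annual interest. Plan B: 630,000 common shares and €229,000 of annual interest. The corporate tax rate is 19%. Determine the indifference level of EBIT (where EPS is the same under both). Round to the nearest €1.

€523,000

At indifference, (EBIT − 89,000)(1 − t)/930,000 = (EBIT − 229,000)(1 − t)/630,000.
Cancelling (1 − t) and cross-multiplying: 630,000·(EBIT − 89,000) = 930,000·(EBIT − 229,000).
Solving, EBIT = (229,000·930,000 − 89,000·630,000) / (930,000 − 630,000) = 156,900,000,000 / 300,000 = 523,000.00.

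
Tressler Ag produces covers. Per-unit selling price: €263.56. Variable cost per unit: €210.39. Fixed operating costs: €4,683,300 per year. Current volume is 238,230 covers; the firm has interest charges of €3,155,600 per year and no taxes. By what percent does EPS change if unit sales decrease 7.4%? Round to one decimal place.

Total contribution margin = 238,230 × €53.17 = €12,666,689.10.
Subtracting fixed costs: EBIT = €12,666,689.10 − €4,683,300 = €7,983,389.10.
Interest = €3,155,600.00, so EBIT − I = €4,827,789.10.
DCL = total CM / (EBIT − I) = €12,666,689.10 / €4,827,789.10 = 2.6237.
%ΔEPS = DCL × %ΔSales = 2.6237 × -7.4% = -19.4%.

-19.4%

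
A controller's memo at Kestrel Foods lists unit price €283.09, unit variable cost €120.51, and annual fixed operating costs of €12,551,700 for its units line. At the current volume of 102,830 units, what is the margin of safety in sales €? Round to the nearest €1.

€7,254,684

Each unit contributes €283.09 − €120.51 = €162.58. Break-even units = €12,551,700 ÷ €162.58 = 77,203.22; break-even revenue = 77,203.22 × €283.09 = €21,855,460.41.
Current sales = 102,830 × €283.09 = €29,110,144.70.
Margin of safety = €29,110,144.70 − €21,855,460.41 = €7,254,684.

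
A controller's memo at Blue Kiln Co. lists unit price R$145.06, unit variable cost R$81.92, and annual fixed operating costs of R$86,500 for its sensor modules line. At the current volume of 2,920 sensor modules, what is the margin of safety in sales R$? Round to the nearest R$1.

R$224,847

Unit CM = price − variable cost = R$145.06 − R$81.92 = R$63.14. Break-even units = R$86,500 ÷ R$63.14 = 1,369.97; break-even revenue = 1,369.97 × R$145.06 = R$198,728.06.
Actual sales revenue = 2,920 × R$145.06 = R$423,575.20.
Margin of safety = R$423,575.20 − R$198,728.06 = R$224,847.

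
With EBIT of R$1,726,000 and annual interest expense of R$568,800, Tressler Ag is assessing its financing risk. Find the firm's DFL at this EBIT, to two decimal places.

Annual interest charges come to R$568,800.00.
Degree of financial leverage = EBIT / (EBIT − interest) = R$1,726,000 / R$1,157,200.00 = 1.4915.

1.49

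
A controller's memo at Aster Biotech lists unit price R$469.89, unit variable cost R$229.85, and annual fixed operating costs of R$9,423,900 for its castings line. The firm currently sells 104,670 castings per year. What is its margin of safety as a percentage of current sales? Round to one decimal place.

Contribution margin per unit = R$469.89 − R$229.85 = R$240.04. Break-even units = R$9,423,900 ÷ R$240.04 = 39,259.71; break-even revenue = 39,259.71 × R$469.89 = R$18,447,743.59.
Current sales = 104,670 × R$469.89 = R$49,183,386.30.
Margin of safety = (R$49,183,386.30 − R$18,447,743.59) ÷ R$49,183,386.30 = 62.5%.

62.5%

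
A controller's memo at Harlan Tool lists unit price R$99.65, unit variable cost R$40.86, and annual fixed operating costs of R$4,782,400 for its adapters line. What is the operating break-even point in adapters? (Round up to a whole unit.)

Unit CM = price − variable cost = R$99.65 − R$40.86 = R$58.79.
Break-even volume = fixed costs ÷ CM per unit = R$4,782,400 ÷ R$58.79 = 81,347.17, so 81,348 adapters.

81,348 adapters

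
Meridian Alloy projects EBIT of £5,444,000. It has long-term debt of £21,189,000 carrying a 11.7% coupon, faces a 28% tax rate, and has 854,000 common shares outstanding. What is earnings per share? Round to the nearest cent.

£2.50

Interest = £2,479,113.00, so EBT = £5,444,000 − £2,479,113.00 = £2,964,887.00.
Net income = £2,964,887.00 × (1 − 0.28) = £2,134,718.64.
Per share: £2,134,718.64 / 854,000 shares = £2.50.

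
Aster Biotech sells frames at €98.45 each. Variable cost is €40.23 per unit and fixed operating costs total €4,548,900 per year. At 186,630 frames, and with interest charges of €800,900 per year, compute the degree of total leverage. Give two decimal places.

1.97

Contribution at this volume is 186,630 × €58.22 = €10,865,598.60.
Operating income = contribution − fixed costs = €10,865,598.60 − €4,548,900 = €6,316,698.60. Interest = €800,900.00, so EBIT − I = €5,515,798.60.
Degree of total leverage = total CM / (EBIT − interest) = €10,865,598.60 / €5,515,798.60 = 1.9699.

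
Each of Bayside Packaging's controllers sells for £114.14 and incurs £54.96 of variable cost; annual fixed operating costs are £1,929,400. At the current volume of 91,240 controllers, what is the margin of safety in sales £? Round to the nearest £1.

Each unit contributes £114.14 − £54.96 = £59.18. Break-even units = £1,929,400 ÷ £59.18 = 32,602.23; break-even revenue = 32,602.23 × £114.14 = £3,721,218.59.
Actual sales revenue = 91,240 × £114.14 = £10,414,133.60.
Margin of safety = £10,414,133.60 − £3,721,218.59 = £6,692,915.

£6,692,915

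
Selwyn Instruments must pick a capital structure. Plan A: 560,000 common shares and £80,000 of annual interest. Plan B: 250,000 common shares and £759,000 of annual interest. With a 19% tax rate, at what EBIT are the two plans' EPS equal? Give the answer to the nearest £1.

Set EPS_A = EPS_B: (EBIT − £80,000)(1 − 0.19) ÷ 560,000 = (EBIT − £759,000)(1 − 0.19) ÷ 250,000.
The (1 − t) factor cancels: (EBIT − 80,000) × 250,000 = (EBIT − 759,000) × 560,000.
Solving, EBIT = (759,000·560,000 − 80,000·250,000) / (560,000 − 250,000) = 405,040,000,000 / 310,000 = 1,306,580.65.

£1,306,581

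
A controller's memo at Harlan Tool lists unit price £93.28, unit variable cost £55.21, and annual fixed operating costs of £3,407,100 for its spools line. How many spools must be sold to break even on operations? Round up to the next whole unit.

Contribution margin per unit = £93.28 − £55.21 = £38.07.
Break-even volume = fixed costs ÷ CM per unit = £3,407,100 ÷ £38.07 = 89,495.67, so 89,496 spools.

89,496 spools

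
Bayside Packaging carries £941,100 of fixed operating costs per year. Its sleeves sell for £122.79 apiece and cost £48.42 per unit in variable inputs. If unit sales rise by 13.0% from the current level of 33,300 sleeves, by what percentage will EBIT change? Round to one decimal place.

Contribution at this volume is 33,300 × £74.37 = £2,476,521.00.
Operating income = contribution − fixed costs = £2,476,521.00 − £941,100 = £1,535,421.00.
DOL = contribution ÷ EBIT = £2,476,521.00 ÷ £1,535,421.00 = 1.6129.
%ΔEBIT = DOL × %ΔSales = 1.6129 × +13.0% = +21.0%.

+21.0%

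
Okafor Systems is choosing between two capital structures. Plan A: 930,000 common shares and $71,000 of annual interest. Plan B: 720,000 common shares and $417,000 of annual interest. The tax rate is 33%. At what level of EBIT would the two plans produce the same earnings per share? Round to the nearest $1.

Set EPS_A = EPS_B: (EBIT − $71,000)(1 − 0.33) ÷ 930,000 = (EBIT − $417,000)(1 − 0.33) ÷ 720,000.
Cancelling (1 − t) and cross-multiplying: 720,000·(EBIT − 71,000) = 930,000·(EBIT − 417,000).
EBIT × (930,000 − 720,000) = 417,000 × 930,000 − 71,000 × 720,000 = 336,690,000,000, so EBIT = 336,690,000,000 ÷ 210,000 = 1,603,285.71.

$1,603,286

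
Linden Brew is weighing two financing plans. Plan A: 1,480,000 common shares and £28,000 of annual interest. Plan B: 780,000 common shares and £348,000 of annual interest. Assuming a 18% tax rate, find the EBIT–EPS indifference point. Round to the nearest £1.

£704,571

Set EPS_A = EPS_B: (EBIT − £28,000)(1 − 0.18) ÷ 1,480,000 = (EBIT − £348,000)(1 − 0.18) ÷ 780,000.
Cancelling (1 − t) and cross-multiplying: 780,000·(EBIT − 28,000) = 1,480,000·(EBIT − 348,000).
Solving, EBIT = (348,000·1,480,000 − 28,000·780,000) / (1,480,000 − 780,000) = 493,200,000,000 / 700,000 = 704,571.43.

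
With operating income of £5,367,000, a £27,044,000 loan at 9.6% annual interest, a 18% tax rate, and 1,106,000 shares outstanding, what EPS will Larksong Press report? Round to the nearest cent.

£2.05

Interest = £2,596,224.00, so EBT = £5,367,000 − £2,596,224.00 = £2,770,776.00.
After tax at 18%: net income = £2,770,776.00 × 0.82 = £2,272,036.32.
EPS = £2,272,036.32 ÷ 1,106,000 = £2.05.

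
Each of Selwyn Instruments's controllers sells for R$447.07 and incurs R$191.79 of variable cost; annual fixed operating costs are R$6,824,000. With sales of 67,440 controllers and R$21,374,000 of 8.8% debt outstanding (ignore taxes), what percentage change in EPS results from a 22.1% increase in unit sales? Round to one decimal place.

+44.7%

Total contribution margin = 67,440 × R$255.28 = R$17,216,083.20.
Subtracting fixed costs: EBIT = R$17,216,083.20 − R$6,824,000 = R$10,392,083.20.
After interest of R$1,880,912.00, pre-tax earnings = R$8,511,171.20.
Degree of combined leverage = contribution ÷ (EBIT − I) = R$17,216,083.20 ÷ R$8,511,171.20 = 2.0228.
%ΔEPS = DCL × %ΔSales = 2.0228 × +22.1% = +44.7%.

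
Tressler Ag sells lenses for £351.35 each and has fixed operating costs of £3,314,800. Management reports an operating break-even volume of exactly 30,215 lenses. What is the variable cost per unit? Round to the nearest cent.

At break-even, FC = Q × (P − VC), so P − VC = £3,314,800 ÷ 30,215 = £109.7071.
Hence VC = price − CM = £351.35 − £109.7071 = £241.64.

£241.64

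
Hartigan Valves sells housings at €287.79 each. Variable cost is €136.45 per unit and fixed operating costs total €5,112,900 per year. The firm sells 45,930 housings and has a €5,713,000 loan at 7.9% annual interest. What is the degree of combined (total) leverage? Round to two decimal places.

5.01

At 45,930 units, contribution = 45,930 × €151.34 = €6,951,046.20.
Subtracting fixed costs: EBIT = €6,951,046.20 − €5,112,900 = €1,838,146.20. Interest = €451,327.00.
DOL = €6,951,046.20 ÷ €1,838,146.20 = 3.7816; DFL = €1,838,146.20 ÷ €1,386,819.20 = 1.3254.
Combined leverage = 3.7816 × 1.3254 = 5.0121.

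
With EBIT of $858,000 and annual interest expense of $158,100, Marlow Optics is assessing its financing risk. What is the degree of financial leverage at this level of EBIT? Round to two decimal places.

Interest = $158,100.00.
DFL = EBIT ÷ (EBIT − I) = $858,000 ÷ ($858,000 − $158,100.00) = $858,000 ÷ $699,900.00 = 1.2259.

1.23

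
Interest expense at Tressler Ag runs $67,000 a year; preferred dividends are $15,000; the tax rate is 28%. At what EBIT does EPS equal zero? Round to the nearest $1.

Grossing the preferred dividend up to pre-tax terms: $15,000 / (1 − 0.28) = $20,833.33.
Financial break-even EBIT = interest + D_p ÷ (1 − t) = $67,000 + $20,833.33 = $87,833.33.

$87,833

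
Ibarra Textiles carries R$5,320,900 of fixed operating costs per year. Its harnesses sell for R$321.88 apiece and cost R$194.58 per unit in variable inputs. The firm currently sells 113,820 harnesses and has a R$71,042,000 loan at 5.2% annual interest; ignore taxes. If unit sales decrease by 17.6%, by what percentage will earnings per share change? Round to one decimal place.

Total contribution margin = 113,820 × R$127.30 = R$14,489,286.00.
Operating income = contribution − fixed costs = R$14,489,286.00 − R$5,320,900 = R$9,168,386.00.
Interest = R$3,694,184.00, so EBIT − I = R$5,474,202.00.
Degree of combined leverage = contribution ÷ (EBIT − I) = R$14,489,286.00 ÷ R$5,474,202.00 = 2.6468.
EPS therefore changes by 2.6468 × (-17.6%) = -46.6%.

-46.6%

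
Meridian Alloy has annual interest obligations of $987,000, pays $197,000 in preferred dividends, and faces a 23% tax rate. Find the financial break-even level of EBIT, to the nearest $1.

Preferred dividends are paid after tax, so their pre-tax equivalent is $197,000 ÷ (1 − 0.23) = $255,844.16.
EPS = 0 when EBIT covers interest plus the pre-tax preferred burden: $987,000 + $255,844.16 = $1,242,844.16.

$1,242,844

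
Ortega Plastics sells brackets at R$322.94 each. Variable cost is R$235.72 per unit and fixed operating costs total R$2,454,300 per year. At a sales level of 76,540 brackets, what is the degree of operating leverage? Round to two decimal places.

Total contribution margin = 76,540 × R$87.22 = R$6,675,818.80.
EBIT = R$6,675,818.80 − R$2,454,300 = R$4,221,518.80.
Degree of operating leverage = R$6,675,818.80 / R$4,221,518.80 = 1.5814.

1.58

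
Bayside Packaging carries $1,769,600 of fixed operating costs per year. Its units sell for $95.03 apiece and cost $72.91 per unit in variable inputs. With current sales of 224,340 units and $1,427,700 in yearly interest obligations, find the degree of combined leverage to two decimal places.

2.81

Contribution at this volume is 224,340 × $22.12 = $4,962,400.80.
Operating income = contribution − fixed costs = $4,962,400.80 − $1,769,600 = $3,192,800.80. Interest = $1,427,700.00.
DOL = $4,962,400.80 ÷ $3,192,800.80 = 1.5542; DFL = $3,192,800.80 ÷ $1,765,100.80 = 1.8088.
Combined leverage = 1.5542 × 1.8088 = 2.8112.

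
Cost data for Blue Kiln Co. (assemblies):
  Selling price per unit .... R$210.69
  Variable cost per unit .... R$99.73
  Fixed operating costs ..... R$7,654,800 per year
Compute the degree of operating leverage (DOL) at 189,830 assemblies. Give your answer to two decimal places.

At 189,830 units, contribution = 189,830 × R$110.96 = R$21,063,536.80.
EBIT = R$21,063,536.80 − R$7,654,800 = R$13,408,736.80.
So DOL = total CM / EBIT = R$21,063,536.80 / R$13,408,736.80 = 1.5709.

1.57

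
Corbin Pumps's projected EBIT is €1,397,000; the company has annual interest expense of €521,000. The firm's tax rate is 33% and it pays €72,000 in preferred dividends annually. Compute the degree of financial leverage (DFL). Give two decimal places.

Annual interest charges come to €521,000.00.
Pre-tax preferred-dividend burden = €72,000 ÷ (1 − 0.33) = €107,462.69.
DFL = EBIT ÷ [EBIT − I − D_p/(1−t)] = €1,397,000 ÷ [€1,397,000 − €521,000.00 − €107,462.69] = €1,397,000 ÷ €768,537.31 = 1.8177.

1.82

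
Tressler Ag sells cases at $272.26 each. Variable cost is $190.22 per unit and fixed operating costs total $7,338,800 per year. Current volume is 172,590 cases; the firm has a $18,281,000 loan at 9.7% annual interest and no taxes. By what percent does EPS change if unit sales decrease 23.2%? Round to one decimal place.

At 172,590 units, contribution = 172,590 × $82.04 = $14,159,283.60.
Subtracting fixed costs: EBIT = $14,159,283.60 − $7,338,800 = $6,820,483.60.
Interest = $1,773,257.00, so EBIT − I = $5,047,226.60.
DCL = total CM / (EBIT − I) = $14,159,283.60 / $5,047,226.60 = 2.8054.
EPS therefore changes by 2.8054 × (-23.2%) = -65.1%.

-65.1%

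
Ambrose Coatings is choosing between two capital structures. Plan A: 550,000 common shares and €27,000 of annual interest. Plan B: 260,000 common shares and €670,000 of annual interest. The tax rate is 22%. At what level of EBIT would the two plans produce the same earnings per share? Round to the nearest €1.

Set EPS_A = EPS_B: (EBIT − €27,000)(1 − 0.22) ÷ 550,000 = (EBIT − €670,000)(1 − 0.22) ÷ 260,000.
Cancelling (1 − t) and cross-multiplying: 260,000·(EBIT − 27,000) = 550,000·(EBIT − 670,000).
Solving, EBIT = (670,000·550,000 − 27,000·260,000) / (550,000 − 260,000) = 361,480,000,000 / 290,000 = 1,246,482.76.

€1,246,483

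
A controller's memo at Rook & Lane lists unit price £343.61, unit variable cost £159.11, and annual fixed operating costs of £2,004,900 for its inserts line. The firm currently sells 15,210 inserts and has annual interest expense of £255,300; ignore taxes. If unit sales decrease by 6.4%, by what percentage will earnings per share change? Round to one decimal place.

-32.9%

Contribution at this volume is 15,210 × £184.50 = £2,806,245.00.
Operating income = contribution − fixed costs = £2,806,245.00 − £2,004,900 = £801,345.00.
After interest of £255,300.00, pre-tax earnings = £546,045.00.
DCL = total CM / (EBIT − I) = £2,806,245.00 / £546,045.00 = 5.1392.
%ΔEPS = DCL × %ΔSales = 5.1392 × -6.4% = -32.9%.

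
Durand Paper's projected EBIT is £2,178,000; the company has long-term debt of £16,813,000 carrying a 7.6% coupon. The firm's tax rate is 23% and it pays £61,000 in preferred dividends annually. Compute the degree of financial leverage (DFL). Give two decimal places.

Annual interest charges come to £1,277,788.00.
Preferred dividends grossed up pre-tax: £61,000 / (1 − 0.23) = £79,220.78.
DFL = EBIT ÷ [EBIT − I − D_p/(1−t)] = £2,178,000 ÷ [£2,178,000 − £1,277,788.00 − £79,220.78] = £2,178,000 ÷ £820,991.22 = 2.6529.

2.65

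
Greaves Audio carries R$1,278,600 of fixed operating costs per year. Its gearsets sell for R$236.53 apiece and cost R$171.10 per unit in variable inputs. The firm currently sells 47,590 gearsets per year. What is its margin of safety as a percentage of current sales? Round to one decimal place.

Each unit contributes R$236.53 − R$171.10 = R$65.43. Break-even units = R$1,278,600 ÷ R$65.43 = 19,541.49; break-even revenue = 19,541.49 × R$236.53 = R$4,622,149.75.
Current sales = 47,590 × R$236.53 = R$11,256,462.70.
Margin of safety = (R$11,256,462.70 − R$4,622,149.75) ÷ R$11,256,462.70 = 58.9%.

58.9%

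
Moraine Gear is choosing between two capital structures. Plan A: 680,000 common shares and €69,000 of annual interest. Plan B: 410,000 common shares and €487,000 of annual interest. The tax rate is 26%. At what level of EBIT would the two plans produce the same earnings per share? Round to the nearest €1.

€1,121,741

At indifference, (EBIT − 69,000)(1 − t)/680,000 = (EBIT − 487,000)(1 − t)/410,000.
Cancelling (1 − t) and cross-multiplying: 410,000·(EBIT − 69,000) = 680,000·(EBIT − 487,000).
Solving, EBIT = (487,000·680,000 − 69,000·410,000) / (680,000 − 410,000) = 302,870,000,000 / 270,000 = 1,121,740.74.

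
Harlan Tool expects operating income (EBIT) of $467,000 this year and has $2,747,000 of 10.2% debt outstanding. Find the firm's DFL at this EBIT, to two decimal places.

2.50

Annual interest charges come to $280,194.00.
Degree of financial leverage = EBIT / (EBIT − interest) = $467,000 / $186,806.00 = 2.4999.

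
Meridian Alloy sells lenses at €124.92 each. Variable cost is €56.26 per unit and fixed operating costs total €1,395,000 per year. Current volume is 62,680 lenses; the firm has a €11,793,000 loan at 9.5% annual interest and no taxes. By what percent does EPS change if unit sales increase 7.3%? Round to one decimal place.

Contribution at this volume is 62,680 × €68.66 = €4,303,608.80.
EBIT = €4,303,608.80 − €1,395,000 = €2,908,608.80.
Interest = €1,120,335.00, so EBIT − I = €1,788,273.80.
Degree of combined leverage = contribution ÷ (EBIT − I) = €4,303,608.80 ÷ €1,788,273.80 = 2.4066.
%ΔEPS = DCL × %ΔSales = 2.4066 × +7.3% = +17.6%.

+17.6%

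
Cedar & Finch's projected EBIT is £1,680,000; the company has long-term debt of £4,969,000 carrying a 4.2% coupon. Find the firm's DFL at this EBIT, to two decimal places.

Annual interest charges come to £208,698.00.
Degree of financial leverage = EBIT / (EBIT − interest) = £1,680,000 / £1,471,302.00 = 1.1418.

1.14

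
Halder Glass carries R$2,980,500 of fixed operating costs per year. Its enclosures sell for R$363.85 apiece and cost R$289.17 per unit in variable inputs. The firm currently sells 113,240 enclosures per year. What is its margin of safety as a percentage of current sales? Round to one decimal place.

64.8%

Each unit contributes R$363.85 − R$289.17 = R$74.68. Break-even units = R$2,980,500 ÷ R$74.68 = 39,910.28; break-even revenue = 39,910.28 × R$363.85 = R$14,521,356.79.
Actual sales revenue = 113,240 × R$363.85 = R$41,202,374.00.
Margin of safety = (R$41,202,374.00 − R$14,521,356.79) ÷ R$41,202,374.00 = 64.8%.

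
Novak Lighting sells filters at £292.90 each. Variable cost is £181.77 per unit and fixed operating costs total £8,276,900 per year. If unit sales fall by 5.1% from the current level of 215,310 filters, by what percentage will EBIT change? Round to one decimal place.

At 215,310 units, contribution = 215,310 × £111.13 = £23,927,400.30.
Operating income = contribution − fixed costs = £23,927,400.30 − £8,276,900 = £15,650,500.30.
Degree of operating leverage = £23,927,400.30 / £15,650,500.30 = 1.5289.
Operating income changes by 1.5289 × -5.1% = -7.8%.

-7.8%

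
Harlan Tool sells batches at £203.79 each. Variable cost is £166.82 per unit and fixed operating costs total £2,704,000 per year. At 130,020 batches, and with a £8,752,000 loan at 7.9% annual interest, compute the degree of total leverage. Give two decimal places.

3.41

Total contribution margin = 130,020 × £36.97 = £4,806,839.40.
EBIT = £4,806,839.40 − £2,704,000 = £2,102,839.40. Interest = £691,408.00.
DOL = £4,806,839.40 ÷ £2,102,839.40 = 2.2859; DFL = £2,102,839.40 ÷ £1,411,431.40 = 1.4899.
DCL = DOL × DFL = 2.2859 × 1.4899 = 3.4058.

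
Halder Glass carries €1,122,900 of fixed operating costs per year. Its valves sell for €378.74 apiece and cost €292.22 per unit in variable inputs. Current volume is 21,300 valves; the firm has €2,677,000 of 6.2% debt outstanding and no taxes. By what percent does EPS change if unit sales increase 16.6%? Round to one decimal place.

Contribution at this volume is 21,300 × €86.52 = €1,842,876.00.
Operating income = contribution − fixed costs = €1,842,876.00 − €1,122,900 = €719,976.00.
Interest = €165,974.00, so EBIT − I = €554,002.00.
Degree of combined leverage = contribution ÷ (EBIT − I) = €1,842,876.00 ÷ €554,002.00 = 3.3265.
%ΔEPS = DCL × %ΔSales = 3.3265 × +16.6% = +55.2%.

+55.2%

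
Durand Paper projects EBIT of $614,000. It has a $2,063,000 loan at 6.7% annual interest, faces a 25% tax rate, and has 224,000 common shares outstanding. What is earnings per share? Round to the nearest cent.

$1.59

Interest = $138,221.00, so EBT = $614,000 − $138,221.00 = $475,779.00.
After tax at 25%: net income = $475,779.00 × 0.75 = $356,834.25.
EPS = $356,834.25 ÷ 224,000 = $1.59.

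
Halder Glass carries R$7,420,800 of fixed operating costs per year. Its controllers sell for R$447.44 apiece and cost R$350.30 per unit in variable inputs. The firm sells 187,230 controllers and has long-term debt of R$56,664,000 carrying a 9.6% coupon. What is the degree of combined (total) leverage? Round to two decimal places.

3.41

At 187,230 units, contribution = 187,230 × R$97.14 = R$18,187,522.20.
EBIT = R$18,187,522.20 − R$7,420,800 = R$10,766,722.20. Interest = R$5,439,744.00.
DOL = R$18,187,522.20 ÷ R$10,766,722.20 = 1.6892; DFL = R$10,766,722.20 ÷ R$5,326,978.20 = 2.0212.
Combined leverage = 1.6892 × 2.0212 = 3.4142.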